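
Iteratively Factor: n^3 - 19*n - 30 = (n - 5)*(n^2 + 5*n + 6) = (n - 5)*(n + 2)*(n + 3)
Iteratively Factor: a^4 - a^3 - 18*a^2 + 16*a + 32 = (a - 2)*(a^3 + a^2 - 16*a - 16) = (a - 2)*(a + 1)*(a^2 - 16) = (a - 2)*(a + 1)*(a + 4)*(a - 4)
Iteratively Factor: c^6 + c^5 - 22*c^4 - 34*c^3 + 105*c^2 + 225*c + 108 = (c - 3)*(c^5 + 4*c^4 - 10*c^3 - 64*c^2 - 87*c - 36) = (c - 3)*(c + 3)*(c^4 + c^3 - 13*c^2 - 25*c - 12) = (c - 3)*(c + 1)*(c + 3)*(c^3 - 13*c - 12) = (c - 3)*(c + 1)*(c + 3)^2*(c^2 - 3*c - 4) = (c - 3)*(c + 1)^2*(c + 3)^2*(c - 4)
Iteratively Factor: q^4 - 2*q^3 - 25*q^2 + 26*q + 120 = (q + 4)*(q^3 - 6*q^2 - q + 30) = (q - 5)*(q + 4)*(q^2 - q - 6) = (q - 5)*(q + 2)*(q + 4)*(q - 3)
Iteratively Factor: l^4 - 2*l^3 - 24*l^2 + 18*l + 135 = (l + 3)*(l^3 - 5*l^2 - 9*l + 45) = (l - 3)*(l + 3)*(l^2 - 2*l - 15) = (l - 3)*(l + 3)^2*(l - 5)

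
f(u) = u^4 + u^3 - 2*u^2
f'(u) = 4*u^3 + 3*u^2 - 4*u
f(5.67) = 1151.54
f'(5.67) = 802.90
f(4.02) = 293.80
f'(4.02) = 292.26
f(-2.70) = 18.88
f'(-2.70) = -46.06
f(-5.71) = 811.65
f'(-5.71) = -624.03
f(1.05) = 0.17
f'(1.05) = 3.74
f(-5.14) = 509.36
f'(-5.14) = -443.37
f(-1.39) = -2.82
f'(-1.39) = 0.61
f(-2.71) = 19.35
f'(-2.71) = -46.74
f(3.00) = 90.00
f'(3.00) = 123.00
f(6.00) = 1440.00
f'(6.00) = 948.00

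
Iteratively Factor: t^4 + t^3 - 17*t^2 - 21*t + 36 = (t - 1)*(t^3 + 2*t^2 - 15*t - 36) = (t - 1)*(t + 3)*(t^2 - t - 12) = (t - 4)*(t - 1)*(t + 3)*(t + 3)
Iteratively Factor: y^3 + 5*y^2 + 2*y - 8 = (y + 4)*(y^2 + y - 2) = (y - 1)*(y + 4)*(y + 2)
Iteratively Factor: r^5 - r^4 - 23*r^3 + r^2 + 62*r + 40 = (r - 5)*(r^4 + 4*r^3 - 3*r^2 - 14*r - 8) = (r - 5)*(r + 1)*(r^3 + 3*r^2 - 6*r - 8) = (r - 5)*(r + 1)*(r + 4)*(r^2 - r - 2) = (r - 5)*(r - 2)*(r + 1)*(r + 4)*(r + 1)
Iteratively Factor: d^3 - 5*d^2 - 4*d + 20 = (d - 5)*(d^2 - 4) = (d - 5)*(d - 2)*(d + 2)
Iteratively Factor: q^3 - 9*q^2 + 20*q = (q)*(q^2 - 9*q + 20) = q*(q - 4)*(q - 5)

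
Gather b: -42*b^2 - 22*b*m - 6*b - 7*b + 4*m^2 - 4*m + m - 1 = -42*b^2 + b*(-22*m - 13) + 4*m^2 - 3*m - 1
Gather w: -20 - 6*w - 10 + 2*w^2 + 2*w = 2*w^2 - 4*w - 30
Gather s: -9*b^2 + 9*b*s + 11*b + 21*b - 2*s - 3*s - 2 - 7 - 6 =-9*b^2 + 32*b + s*(9*b - 5) - 15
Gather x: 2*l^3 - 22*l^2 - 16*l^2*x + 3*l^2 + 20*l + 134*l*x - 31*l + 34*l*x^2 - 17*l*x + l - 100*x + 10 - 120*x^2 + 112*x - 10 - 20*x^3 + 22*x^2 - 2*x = 2*l^3 - 19*l^2 - 10*l - 20*x^3 + x^2*(34*l - 98) + x*(-16*l^2 + 117*l + 10)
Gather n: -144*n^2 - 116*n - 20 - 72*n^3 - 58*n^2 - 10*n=-72*n^3 - 202*n^2 - 126*n - 20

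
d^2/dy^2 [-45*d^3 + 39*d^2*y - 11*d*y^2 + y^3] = -22*d + 6*y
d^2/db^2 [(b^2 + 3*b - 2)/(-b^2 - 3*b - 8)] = 20*(3*b^2 + 9*b + 1)/(b^6 + 9*b^5 + 51*b^4 + 171*b^3 + 408*b^2 + 576*b + 512)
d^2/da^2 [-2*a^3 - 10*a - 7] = -12*a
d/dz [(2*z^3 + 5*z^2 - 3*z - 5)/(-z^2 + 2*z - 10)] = (-2*z^4 + 8*z^3 - 53*z^2 - 110*z + 40)/(z^4 - 4*z^3 + 24*z^2 - 40*z + 100)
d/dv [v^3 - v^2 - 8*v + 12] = 3*v^2 - 2*v - 8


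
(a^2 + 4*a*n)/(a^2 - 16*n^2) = a/(a - 4*n)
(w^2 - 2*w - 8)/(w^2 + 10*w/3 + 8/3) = 3*(w - 4)/(3*w + 4)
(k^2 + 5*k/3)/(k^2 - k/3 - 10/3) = k/(k - 2)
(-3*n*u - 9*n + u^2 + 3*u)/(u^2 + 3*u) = (-3*n + u)/u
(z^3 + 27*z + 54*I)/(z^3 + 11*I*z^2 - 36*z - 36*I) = (z^2 - 3*I*z + 18)/(z^2 + 8*I*z - 12)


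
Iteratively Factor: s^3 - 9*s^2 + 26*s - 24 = (s - 4)*(s^2 - 5*s + 6) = (s - 4)*(s - 2)*(s - 3)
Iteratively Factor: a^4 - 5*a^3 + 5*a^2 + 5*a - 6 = (a - 2)*(a^3 - 3*a^2 - a + 3) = (a - 2)*(a - 1)*(a^2 - 2*a - 3) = (a - 2)*(a - 1)*(a + 1)*(a - 3)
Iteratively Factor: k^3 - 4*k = (k)*(k^2 - 4) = k*(k + 2)*(k - 2)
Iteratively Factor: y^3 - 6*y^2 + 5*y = (y)*(y^2 - 6*y + 5) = y*(y - 5)*(y - 1)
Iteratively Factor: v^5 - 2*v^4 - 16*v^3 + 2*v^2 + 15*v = (v + 1)*(v^4 - 3*v^3 - 13*v^2 + 15*v) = (v + 1)*(v + 3)*(v^3 - 6*v^2 + 5*v) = v*(v + 1)*(v + 3)*(v^2 - 6*v + 5) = v*(v - 1)*(v + 1)*(v + 3)*(v - 5)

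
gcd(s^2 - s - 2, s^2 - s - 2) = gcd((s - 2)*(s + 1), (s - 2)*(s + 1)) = s^2 - s - 2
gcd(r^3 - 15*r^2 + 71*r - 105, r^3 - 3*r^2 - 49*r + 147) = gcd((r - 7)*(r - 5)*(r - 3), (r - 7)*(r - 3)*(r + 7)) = r^2 - 10*r + 21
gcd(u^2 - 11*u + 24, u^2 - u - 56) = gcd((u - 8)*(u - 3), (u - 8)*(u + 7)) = u - 8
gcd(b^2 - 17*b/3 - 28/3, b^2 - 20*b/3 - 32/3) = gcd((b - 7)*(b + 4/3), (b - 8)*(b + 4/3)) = b + 4/3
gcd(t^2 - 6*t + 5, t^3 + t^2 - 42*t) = 1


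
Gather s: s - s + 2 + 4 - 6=0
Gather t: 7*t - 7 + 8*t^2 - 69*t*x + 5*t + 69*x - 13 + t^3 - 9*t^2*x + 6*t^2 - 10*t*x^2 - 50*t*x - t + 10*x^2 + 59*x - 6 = t^3 + t^2*(14 - 9*x) + t*(-10*x^2 - 119*x + 11) + 10*x^2 + 128*x - 26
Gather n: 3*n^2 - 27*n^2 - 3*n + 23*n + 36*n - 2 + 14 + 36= -24*n^2 + 56*n + 48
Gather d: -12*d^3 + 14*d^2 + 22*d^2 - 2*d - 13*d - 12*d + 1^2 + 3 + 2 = -12*d^3 + 36*d^2 - 27*d + 6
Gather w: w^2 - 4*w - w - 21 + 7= w^2 - 5*w - 14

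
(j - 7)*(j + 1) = j^2 - 6*j - 7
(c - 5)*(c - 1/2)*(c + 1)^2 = c^4 - 7*c^3/2 - 15*c^2/2 - c/2 + 5/2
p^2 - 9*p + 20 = (p - 5)*(p - 4)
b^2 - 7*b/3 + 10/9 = (b - 5/3)*(b - 2/3)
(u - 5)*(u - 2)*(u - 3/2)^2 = u^4 - 10*u^3 + 133*u^2/4 - 183*u/4 + 45/2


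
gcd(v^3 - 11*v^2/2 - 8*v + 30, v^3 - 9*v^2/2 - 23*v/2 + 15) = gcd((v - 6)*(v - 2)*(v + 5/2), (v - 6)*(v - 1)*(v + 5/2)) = v^2 - 7*v/2 - 15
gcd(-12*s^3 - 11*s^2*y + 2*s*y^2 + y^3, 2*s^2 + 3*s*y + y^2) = s + y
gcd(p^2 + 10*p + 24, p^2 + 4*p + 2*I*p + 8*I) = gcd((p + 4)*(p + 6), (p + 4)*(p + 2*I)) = p + 4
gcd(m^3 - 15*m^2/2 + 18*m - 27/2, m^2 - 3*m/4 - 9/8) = m - 3/2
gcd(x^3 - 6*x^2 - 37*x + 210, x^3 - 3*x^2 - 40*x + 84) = x^2 - x - 42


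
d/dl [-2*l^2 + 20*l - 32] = 20 - 4*l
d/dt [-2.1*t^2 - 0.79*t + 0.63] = -4.2*t - 0.79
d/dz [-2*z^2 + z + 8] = 1 - 4*z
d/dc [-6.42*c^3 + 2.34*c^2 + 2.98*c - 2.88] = -19.26*c^2 + 4.68*c + 2.98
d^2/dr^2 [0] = 0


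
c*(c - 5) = c^2 - 5*c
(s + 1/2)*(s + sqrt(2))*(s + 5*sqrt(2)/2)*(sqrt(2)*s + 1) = sqrt(2)*s^4 + sqrt(2)*s^3/2 + 8*s^3 + 4*s^2 + 17*sqrt(2)*s^2/2 + 5*s + 17*sqrt(2)*s/4 + 5/2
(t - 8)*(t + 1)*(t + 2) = t^3 - 5*t^2 - 22*t - 16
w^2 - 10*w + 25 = (w - 5)^2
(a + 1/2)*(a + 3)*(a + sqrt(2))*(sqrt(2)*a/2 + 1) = sqrt(2)*a^4/2 + 2*a^3 + 7*sqrt(2)*a^3/4 + 7*sqrt(2)*a^2/4 + 7*a^2 + 3*a + 7*sqrt(2)*a/2 + 3*sqrt(2)/2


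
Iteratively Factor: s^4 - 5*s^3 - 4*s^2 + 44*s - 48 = (s - 2)*(s^3 - 3*s^2 - 10*s + 24) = (s - 4)*(s - 2)*(s^2 + s - 6) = (s - 4)*(s - 2)^2*(s + 3)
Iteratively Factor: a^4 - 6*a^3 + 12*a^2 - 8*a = (a - 2)*(a^3 - 4*a^2 + 4*a) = (a - 2)^2*(a^2 - 2*a) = a*(a - 2)^2*(a - 2)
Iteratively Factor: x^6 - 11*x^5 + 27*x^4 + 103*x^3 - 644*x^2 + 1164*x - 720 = (x - 2)*(x^5 - 9*x^4 + 9*x^3 + 121*x^2 - 402*x + 360) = (x - 2)^2*(x^4 - 7*x^3 - 5*x^2 + 111*x - 180) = (x - 3)*(x - 2)^2*(x^3 - 4*x^2 - 17*x + 60) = (x - 3)*(x - 2)^2*(x + 4)*(x^2 - 8*x + 15) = (x - 5)*(x - 3)*(x - 2)^2*(x + 4)*(x - 3)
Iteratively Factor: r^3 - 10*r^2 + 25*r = (r - 5)*(r^2 - 5*r) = r*(r - 5)*(r - 5)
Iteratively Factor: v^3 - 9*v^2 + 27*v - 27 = (v - 3)*(v^2 - 6*v + 9) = (v - 3)^2*(v - 3)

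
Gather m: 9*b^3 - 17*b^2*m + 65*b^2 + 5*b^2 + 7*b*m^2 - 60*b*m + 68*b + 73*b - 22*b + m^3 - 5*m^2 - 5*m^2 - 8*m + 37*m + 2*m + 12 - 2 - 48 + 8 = 9*b^3 + 70*b^2 + 119*b + m^3 + m^2*(7*b - 10) + m*(-17*b^2 - 60*b + 31) - 30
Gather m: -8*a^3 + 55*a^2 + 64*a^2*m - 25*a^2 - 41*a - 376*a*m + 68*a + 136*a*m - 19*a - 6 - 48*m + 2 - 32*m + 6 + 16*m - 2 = -8*a^3 + 30*a^2 + 8*a + m*(64*a^2 - 240*a - 64)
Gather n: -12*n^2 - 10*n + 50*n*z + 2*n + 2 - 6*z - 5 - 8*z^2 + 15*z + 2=-12*n^2 + n*(50*z - 8) - 8*z^2 + 9*z - 1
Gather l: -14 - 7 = -21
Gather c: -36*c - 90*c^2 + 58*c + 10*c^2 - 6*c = -80*c^2 + 16*c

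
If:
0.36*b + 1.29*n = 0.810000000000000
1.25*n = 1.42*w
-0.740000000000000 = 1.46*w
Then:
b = 4.31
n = -0.58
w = -0.51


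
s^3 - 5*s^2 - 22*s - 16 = (s - 8)*(s + 1)*(s + 2)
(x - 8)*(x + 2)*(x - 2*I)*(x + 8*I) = x^4 - 6*x^3 + 6*I*x^3 - 36*I*x^2 - 96*x - 96*I*x - 256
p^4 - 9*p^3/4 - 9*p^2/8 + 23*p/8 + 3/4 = (p - 2)*(p - 3/2)*(p + 1/4)*(p + 1)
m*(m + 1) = m^2 + m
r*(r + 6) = r^2 + 6*r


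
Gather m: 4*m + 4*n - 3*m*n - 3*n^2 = m*(4 - 3*n) - 3*n^2 + 4*n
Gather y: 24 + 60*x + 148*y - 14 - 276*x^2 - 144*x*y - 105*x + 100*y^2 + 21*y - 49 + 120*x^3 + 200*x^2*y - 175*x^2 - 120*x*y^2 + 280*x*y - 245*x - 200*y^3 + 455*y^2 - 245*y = 120*x^3 - 451*x^2 - 290*x - 200*y^3 + y^2*(555 - 120*x) + y*(200*x^2 + 136*x - 76) - 39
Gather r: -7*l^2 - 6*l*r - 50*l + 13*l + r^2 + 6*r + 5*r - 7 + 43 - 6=-7*l^2 - 37*l + r^2 + r*(11 - 6*l) + 30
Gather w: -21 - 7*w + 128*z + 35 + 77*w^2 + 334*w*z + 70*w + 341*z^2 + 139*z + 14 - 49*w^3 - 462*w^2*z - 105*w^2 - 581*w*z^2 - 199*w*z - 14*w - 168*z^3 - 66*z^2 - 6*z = -49*w^3 + w^2*(-462*z - 28) + w*(-581*z^2 + 135*z + 49) - 168*z^3 + 275*z^2 + 261*z + 28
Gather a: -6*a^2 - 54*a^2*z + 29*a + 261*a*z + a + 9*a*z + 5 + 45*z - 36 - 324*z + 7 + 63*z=a^2*(-54*z - 6) + a*(270*z + 30) - 216*z - 24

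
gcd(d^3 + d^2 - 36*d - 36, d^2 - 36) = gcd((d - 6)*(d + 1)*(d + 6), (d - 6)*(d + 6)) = d^2 - 36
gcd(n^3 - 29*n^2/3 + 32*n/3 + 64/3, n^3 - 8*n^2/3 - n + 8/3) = n^2 - 5*n/3 - 8/3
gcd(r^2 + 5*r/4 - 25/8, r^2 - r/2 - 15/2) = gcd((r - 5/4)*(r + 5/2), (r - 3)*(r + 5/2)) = r + 5/2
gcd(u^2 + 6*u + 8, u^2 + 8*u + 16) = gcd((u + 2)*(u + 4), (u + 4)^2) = u + 4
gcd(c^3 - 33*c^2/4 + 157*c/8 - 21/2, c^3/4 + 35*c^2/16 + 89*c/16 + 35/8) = 1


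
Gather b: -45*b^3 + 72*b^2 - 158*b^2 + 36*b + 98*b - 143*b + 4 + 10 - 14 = -45*b^3 - 86*b^2 - 9*b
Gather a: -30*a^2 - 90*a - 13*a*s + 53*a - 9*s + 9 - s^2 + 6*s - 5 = -30*a^2 + a*(-13*s - 37) - s^2 - 3*s + 4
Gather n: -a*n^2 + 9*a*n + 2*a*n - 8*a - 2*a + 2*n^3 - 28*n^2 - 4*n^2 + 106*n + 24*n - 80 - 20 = -10*a + 2*n^3 + n^2*(-a - 32) + n*(11*a + 130) - 100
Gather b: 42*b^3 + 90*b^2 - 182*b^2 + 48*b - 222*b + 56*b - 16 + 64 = 42*b^3 - 92*b^2 - 118*b + 48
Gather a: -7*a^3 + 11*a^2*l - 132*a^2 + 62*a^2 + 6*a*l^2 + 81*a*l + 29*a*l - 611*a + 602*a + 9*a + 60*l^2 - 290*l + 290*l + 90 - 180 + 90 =-7*a^3 + a^2*(11*l - 70) + a*(6*l^2 + 110*l) + 60*l^2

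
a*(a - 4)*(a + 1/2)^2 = a^4 - 3*a^3 - 15*a^2/4 - a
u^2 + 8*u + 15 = (u + 3)*(u + 5)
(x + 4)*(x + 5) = x^2 + 9*x + 20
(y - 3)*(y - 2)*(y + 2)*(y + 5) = y^4 + 2*y^3 - 19*y^2 - 8*y + 60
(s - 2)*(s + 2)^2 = s^3 + 2*s^2 - 4*s - 8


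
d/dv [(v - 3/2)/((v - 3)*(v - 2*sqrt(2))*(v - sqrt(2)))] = ((3 - 2*v)*(v - 3)*(v - 2*sqrt(2)) + (3 - 2*v)*(v - 3)*(v - sqrt(2)) + (3 - 2*v)*(v - 2*sqrt(2))*(v - sqrt(2)) + 2*(v - 3)*(v - 2*sqrt(2))*(v - sqrt(2)))/(2*(v - 3)^2*(v - 2*sqrt(2))^2*(v - sqrt(2))^2)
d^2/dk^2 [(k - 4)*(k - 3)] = 2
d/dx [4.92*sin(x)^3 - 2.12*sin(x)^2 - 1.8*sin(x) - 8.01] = (14.76*sin(x)^2 - 4.24*sin(x) - 1.8)*cos(x)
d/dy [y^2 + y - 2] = 2*y + 1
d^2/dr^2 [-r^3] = -6*r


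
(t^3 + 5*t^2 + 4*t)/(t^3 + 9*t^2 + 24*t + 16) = t/(t + 4)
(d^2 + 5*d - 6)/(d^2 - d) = (d + 6)/d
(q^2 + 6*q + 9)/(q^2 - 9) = (q + 3)/(q - 3)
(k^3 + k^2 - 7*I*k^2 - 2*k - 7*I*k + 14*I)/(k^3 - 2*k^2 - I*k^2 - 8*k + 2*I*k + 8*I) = (k^2 - k*(1 + 7*I) + 7*I)/(k^2 - k*(4 + I) + 4*I)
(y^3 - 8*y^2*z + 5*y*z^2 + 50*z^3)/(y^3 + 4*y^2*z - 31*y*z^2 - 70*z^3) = (y - 5*z)/(y + 7*z)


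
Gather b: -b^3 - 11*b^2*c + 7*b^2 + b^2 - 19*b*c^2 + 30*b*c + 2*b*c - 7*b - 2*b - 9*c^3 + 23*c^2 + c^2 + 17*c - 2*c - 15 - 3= -b^3 + b^2*(8 - 11*c) + b*(-19*c^2 + 32*c - 9) - 9*c^3 + 24*c^2 + 15*c - 18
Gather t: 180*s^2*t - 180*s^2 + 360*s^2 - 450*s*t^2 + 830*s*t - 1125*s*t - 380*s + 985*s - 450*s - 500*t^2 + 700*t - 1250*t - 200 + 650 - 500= 180*s^2 + 155*s + t^2*(-450*s - 500) + t*(180*s^2 - 295*s - 550) - 50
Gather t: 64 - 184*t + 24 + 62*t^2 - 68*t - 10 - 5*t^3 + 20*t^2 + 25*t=-5*t^3 + 82*t^2 - 227*t + 78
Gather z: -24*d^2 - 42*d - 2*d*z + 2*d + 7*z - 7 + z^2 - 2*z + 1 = -24*d^2 - 40*d + z^2 + z*(5 - 2*d) - 6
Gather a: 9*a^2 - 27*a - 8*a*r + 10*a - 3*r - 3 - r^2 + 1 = 9*a^2 + a*(-8*r - 17) - r^2 - 3*r - 2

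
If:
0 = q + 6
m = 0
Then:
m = 0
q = -6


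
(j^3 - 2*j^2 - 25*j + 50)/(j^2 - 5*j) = j + 3 - 10/j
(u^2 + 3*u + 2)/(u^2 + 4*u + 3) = (u + 2)/(u + 3)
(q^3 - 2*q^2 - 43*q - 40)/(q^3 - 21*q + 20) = (q^2 - 7*q - 8)/(q^2 - 5*q + 4)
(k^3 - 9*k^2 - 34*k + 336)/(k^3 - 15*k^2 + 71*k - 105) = (k^2 - 2*k - 48)/(k^2 - 8*k + 15)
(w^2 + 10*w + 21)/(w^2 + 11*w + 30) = (w^2 + 10*w + 21)/(w^2 + 11*w + 30)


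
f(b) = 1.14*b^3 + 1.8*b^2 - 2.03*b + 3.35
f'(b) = 3.42*b^2 + 3.6*b - 2.03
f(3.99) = 96.32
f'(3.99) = 66.78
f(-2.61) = 0.64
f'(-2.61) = 11.87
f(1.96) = 14.87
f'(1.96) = 18.16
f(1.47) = 7.88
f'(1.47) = 10.65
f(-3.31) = -11.55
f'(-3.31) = 23.52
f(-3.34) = -12.27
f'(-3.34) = 24.10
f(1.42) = 7.36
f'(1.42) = 9.98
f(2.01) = 15.80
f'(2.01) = 19.02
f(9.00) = 961.94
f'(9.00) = 307.39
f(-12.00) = -1683.01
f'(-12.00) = 447.25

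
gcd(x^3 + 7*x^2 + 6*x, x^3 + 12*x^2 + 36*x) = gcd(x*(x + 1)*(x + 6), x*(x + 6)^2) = x^2 + 6*x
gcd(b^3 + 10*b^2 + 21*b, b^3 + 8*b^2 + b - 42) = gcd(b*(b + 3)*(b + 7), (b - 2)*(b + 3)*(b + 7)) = b^2 + 10*b + 21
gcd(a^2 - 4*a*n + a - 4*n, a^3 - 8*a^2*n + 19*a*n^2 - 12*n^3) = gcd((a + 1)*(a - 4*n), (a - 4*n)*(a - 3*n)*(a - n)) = a - 4*n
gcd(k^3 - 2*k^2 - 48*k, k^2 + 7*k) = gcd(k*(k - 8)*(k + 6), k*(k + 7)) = k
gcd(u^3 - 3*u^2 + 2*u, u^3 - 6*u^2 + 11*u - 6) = u^2 - 3*u + 2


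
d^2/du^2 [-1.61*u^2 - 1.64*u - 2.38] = -3.22000000000000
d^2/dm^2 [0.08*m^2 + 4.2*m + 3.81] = 0.160000000000000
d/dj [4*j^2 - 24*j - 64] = 8*j - 24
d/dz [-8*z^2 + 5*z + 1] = 5 - 16*z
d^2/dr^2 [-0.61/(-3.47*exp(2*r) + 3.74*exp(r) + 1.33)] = ((2.2814 - 8.4668*exp(r))*(-3.47*exp(2*r) + 3.74*exp(r) + 1.33) - 0.61*(6.94*exp(r) - 3.74)*(13.88*exp(r) - 7.48)*exp(r))*exp(r)/(-3.47*exp(2*r) + 3.74*exp(r) + 1.33)^3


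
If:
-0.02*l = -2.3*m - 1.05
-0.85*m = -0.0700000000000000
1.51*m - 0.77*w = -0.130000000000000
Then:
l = 61.97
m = 0.08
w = 0.33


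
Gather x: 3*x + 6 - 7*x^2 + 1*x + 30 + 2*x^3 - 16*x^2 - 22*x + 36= 2*x^3 - 23*x^2 - 18*x + 72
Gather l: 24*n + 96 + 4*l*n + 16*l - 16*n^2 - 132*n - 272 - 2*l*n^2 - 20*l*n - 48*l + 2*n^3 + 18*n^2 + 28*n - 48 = l*(-2*n^2 - 16*n - 32) + 2*n^3 + 2*n^2 - 80*n - 224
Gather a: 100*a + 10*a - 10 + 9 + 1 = 110*a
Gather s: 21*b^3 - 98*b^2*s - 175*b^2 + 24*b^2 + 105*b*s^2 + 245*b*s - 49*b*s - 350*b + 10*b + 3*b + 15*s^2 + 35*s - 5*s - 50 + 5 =21*b^3 - 151*b^2 - 337*b + s^2*(105*b + 15) + s*(-98*b^2 + 196*b + 30) - 45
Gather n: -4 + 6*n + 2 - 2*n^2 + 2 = -2*n^2 + 6*n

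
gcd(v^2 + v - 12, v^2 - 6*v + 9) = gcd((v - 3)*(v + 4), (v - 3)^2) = v - 3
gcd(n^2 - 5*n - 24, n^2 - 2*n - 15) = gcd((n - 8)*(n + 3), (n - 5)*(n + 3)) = n + 3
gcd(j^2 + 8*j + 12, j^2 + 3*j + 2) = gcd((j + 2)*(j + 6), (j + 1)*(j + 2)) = j + 2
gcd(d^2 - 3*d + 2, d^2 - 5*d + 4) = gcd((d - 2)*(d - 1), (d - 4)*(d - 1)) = d - 1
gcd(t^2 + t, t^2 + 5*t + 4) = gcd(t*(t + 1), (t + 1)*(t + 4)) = t + 1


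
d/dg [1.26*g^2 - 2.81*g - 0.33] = 2.52*g - 2.81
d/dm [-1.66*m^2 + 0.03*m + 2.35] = 0.03 - 3.32*m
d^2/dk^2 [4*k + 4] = 0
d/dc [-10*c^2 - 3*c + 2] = -20*c - 3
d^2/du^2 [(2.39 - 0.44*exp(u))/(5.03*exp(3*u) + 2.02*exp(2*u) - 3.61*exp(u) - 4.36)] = (-44.529584*exp(6*u) + 530.810367*exp(5*u) + 233.36819*exp(4*u) - 176.440794*exp(3*u) + 396.195426*exp(2*u) + 122.268975*exp(u) - 45.981868)*exp(u)/(127.263527*exp(9*u) + 153.323454*exp(8*u) - 212.435511*exp(7*u) - 542.77196*exp(6*u) - 113.337639*exp(5*u) + 500.624022*exp(4*u) + 430.572935*exp(3*u) - 55.261692*exp(2*u) - 205.873968*exp(u) - 82.881856)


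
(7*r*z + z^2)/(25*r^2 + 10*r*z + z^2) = z*(7*r + z)/(25*r^2 + 10*r*z + z^2)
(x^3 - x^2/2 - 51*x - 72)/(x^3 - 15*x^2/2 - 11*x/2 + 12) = (x + 6)/(x - 1)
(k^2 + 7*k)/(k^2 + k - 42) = k/(k - 6)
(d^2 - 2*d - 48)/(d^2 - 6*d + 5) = (d^2 - 2*d - 48)/(d^2 - 6*d + 5)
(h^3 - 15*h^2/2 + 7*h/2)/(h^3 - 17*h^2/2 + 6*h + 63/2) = h*(2*h - 1)/(2*h^2 - 3*h - 9)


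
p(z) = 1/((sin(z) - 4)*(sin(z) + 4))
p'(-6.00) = 0.00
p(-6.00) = -0.06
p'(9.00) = 0.00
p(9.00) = -0.06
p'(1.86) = 0.00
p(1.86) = -0.07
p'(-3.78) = 0.00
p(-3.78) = -0.06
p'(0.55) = -0.00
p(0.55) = -0.06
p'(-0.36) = 0.00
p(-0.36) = -0.06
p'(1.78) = 0.00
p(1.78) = -0.07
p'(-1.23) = 0.00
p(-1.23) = -0.07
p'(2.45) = 0.00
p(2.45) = -0.06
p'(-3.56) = 0.00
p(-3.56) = -0.06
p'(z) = -cos(z)/((sin(z) - 4)*(sin(z) + 4)^2) - cos(z)/((sin(z) - 4)^2*(sin(z) + 4))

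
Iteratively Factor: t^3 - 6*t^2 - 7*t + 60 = (t - 5)*(t^2 - t - 12) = (t - 5)*(t - 4)*(t + 3)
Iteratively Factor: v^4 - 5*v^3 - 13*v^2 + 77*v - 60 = (v - 3)*(v^3 - 2*v^2 - 19*v + 20) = (v - 3)*(v + 4)*(v^2 - 6*v + 5) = (v - 3)*(v - 1)*(v + 4)*(v - 5)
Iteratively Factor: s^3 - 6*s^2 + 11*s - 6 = (s - 3)*(s^2 - 3*s + 2) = (s - 3)*(s - 1)*(s - 2)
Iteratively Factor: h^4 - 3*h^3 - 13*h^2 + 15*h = (h - 5)*(h^3 + 2*h^2 - 3*h) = (h - 5)*(h - 1)*(h^2 + 3*h) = (h - 5)*(h - 1)*(h + 3)*(h)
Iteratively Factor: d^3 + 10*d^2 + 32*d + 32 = (d + 4)*(d^2 + 6*d + 8) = (d + 2)*(d + 4)*(d + 4)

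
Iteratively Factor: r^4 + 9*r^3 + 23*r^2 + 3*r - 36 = (r + 4)*(r^3 + 5*r^2 + 3*r - 9) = (r + 3)*(r + 4)*(r^2 + 2*r - 3) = (r + 3)^2*(r + 4)*(r - 1)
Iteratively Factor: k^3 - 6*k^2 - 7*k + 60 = (k - 5)*(k^2 - k - 12) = (k - 5)*(k - 4)*(k + 3)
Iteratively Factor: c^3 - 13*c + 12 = (c + 4)*(c^2 - 4*c + 3) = (c - 1)*(c + 4)*(c - 3)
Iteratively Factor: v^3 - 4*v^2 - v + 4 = (v - 1)*(v^2 - 3*v - 4) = (v - 1)*(v + 1)*(v - 4)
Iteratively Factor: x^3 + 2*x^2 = (x + 2)*(x^2) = x*(x + 2)*(x)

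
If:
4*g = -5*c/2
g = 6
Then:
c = -48/5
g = 6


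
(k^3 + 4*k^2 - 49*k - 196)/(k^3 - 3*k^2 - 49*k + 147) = (k + 4)/(k - 3)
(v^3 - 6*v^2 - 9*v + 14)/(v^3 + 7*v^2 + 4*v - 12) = (v - 7)/(v + 6)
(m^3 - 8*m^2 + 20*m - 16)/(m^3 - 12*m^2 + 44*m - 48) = (m - 2)/(m - 6)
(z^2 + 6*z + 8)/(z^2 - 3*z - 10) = (z + 4)/(z - 5)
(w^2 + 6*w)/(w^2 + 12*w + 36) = w/(w + 6)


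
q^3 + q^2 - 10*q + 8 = (q - 2)*(q - 1)*(q + 4)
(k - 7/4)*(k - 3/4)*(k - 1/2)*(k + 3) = k^4 - 103*k^2/16 + 225*k/32 - 63/32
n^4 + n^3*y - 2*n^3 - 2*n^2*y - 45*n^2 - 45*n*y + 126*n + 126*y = (n - 6)*(n - 3)*(n + 7)*(n + y)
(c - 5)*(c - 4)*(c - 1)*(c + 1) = c^4 - 9*c^3 + 19*c^2 + 9*c - 20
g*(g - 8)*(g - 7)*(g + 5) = g^4 - 10*g^3 - 19*g^2 + 280*g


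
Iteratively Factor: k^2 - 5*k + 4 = (k - 4)*(k - 1)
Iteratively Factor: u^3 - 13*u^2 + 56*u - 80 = (u - 4)*(u^2 - 9*u + 20) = (u - 4)^2*(u - 5)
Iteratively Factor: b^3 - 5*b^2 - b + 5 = (b + 1)*(b^2 - 6*b + 5) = (b - 5)*(b + 1)*(b - 1)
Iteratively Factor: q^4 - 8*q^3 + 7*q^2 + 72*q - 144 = (q - 3)*(q^3 - 5*q^2 - 8*q + 48) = (q - 4)*(q - 3)*(q^2 - q - 12) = (q - 4)*(q - 3)*(q + 3)*(q - 4)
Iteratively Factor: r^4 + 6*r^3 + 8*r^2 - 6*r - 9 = (r + 3)*(r^3 + 3*r^2 - r - 3) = (r + 3)^2*(r^2 - 1) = (r + 1)*(r + 3)^2*(r - 1)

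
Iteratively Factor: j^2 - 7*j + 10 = (j - 5)*(j - 2)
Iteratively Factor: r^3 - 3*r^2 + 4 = (r - 2)*(r^2 - r - 2) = (r - 2)^2*(r + 1)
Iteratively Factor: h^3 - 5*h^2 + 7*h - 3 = (h - 1)*(h^2 - 4*h + 3) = (h - 1)^2*(h - 3)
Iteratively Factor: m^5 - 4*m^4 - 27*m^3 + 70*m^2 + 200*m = (m + 4)*(m^4 - 8*m^3 + 5*m^2 + 50*m) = (m - 5)*(m + 4)*(m^3 - 3*m^2 - 10*m) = (m - 5)*(m + 2)*(m + 4)*(m^2 - 5*m) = (m - 5)^2*(m + 2)*(m + 4)*(m)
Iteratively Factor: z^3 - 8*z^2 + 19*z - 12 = (z - 4)*(z^2 - 4*z + 3) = (z - 4)*(z - 1)*(z - 3)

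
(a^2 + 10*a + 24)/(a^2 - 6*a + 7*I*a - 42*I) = (a^2 + 10*a + 24)/(a^2 + a*(-6 + 7*I) - 42*I)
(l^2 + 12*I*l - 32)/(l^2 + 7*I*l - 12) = (l + 8*I)/(l + 3*I)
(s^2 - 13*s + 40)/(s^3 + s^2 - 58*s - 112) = (s - 5)/(s^2 + 9*s + 14)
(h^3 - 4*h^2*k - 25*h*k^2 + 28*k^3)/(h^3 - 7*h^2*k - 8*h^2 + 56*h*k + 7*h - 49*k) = (h^2 + 3*h*k - 4*k^2)/(h^2 - 8*h + 7)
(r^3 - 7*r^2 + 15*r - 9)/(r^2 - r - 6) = (r^2 - 4*r + 3)/(r + 2)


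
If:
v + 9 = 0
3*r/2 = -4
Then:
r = -8/3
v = -9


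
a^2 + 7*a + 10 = (a + 2)*(a + 5)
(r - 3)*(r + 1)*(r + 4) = r^3 + 2*r^2 - 11*r - 12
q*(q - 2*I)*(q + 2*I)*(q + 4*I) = q^4 + 4*I*q^3 + 4*q^2 + 16*I*q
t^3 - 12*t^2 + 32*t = t*(t - 8)*(t - 4)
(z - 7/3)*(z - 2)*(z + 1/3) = z^3 - 4*z^2 + 29*z/9 + 14/9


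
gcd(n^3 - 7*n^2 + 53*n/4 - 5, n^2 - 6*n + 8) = n - 4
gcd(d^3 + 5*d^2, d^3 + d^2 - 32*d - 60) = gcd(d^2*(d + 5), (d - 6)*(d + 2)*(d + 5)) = d + 5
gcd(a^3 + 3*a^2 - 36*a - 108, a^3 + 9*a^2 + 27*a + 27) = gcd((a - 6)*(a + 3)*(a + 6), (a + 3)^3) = a + 3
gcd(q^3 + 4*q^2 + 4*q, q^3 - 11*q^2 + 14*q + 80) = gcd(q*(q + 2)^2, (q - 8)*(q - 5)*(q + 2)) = q + 2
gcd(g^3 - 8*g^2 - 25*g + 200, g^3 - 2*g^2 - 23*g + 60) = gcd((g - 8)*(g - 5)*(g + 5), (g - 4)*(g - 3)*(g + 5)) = g + 5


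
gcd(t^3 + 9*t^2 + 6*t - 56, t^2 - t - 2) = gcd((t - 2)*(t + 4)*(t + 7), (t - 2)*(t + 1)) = t - 2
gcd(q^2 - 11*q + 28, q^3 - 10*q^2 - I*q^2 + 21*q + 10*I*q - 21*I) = q - 7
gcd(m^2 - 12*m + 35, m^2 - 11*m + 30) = m - 5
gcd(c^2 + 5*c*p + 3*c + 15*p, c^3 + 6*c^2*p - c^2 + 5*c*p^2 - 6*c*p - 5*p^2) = c + 5*p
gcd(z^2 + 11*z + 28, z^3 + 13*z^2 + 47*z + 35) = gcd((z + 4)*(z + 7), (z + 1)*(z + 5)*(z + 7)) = z + 7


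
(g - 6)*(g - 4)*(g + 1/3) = g^3 - 29*g^2/3 + 62*g/3 + 8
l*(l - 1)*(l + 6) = l^3 + 5*l^2 - 6*l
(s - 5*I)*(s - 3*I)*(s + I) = s^3 - 7*I*s^2 - 7*s - 15*I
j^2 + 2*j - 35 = (j - 5)*(j + 7)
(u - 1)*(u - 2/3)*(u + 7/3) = u^3 + 2*u^2/3 - 29*u/9 + 14/9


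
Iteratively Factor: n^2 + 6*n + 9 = (n + 3)*(n + 3)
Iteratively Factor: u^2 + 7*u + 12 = (u + 4)*(u + 3)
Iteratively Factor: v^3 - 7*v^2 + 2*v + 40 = (v - 4)*(v^2 - 3*v - 10) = (v - 4)*(v + 2)*(v - 5)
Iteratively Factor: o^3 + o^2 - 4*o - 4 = (o - 2)*(o^2 + 3*o + 2) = (o - 2)*(o + 1)*(o + 2)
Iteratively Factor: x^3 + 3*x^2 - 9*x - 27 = (x + 3)*(x^2 - 9) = (x + 3)^2*(x - 3)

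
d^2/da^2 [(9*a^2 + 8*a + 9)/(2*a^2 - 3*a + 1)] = 4*(43*a^3 + 27*a^2 - 105*a + 48)/(8*a^6 - 36*a^5 + 66*a^4 - 63*a^3 + 33*a^2 - 9*a + 1)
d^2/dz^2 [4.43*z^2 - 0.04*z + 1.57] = 8.86000000000000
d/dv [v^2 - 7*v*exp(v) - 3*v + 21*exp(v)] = -7*v*exp(v) + 2*v + 14*exp(v) - 3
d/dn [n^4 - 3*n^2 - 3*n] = 4*n^3 - 6*n - 3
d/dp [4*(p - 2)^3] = 12*(p - 2)^2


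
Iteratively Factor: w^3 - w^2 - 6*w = (w - 3)*(w^2 + 2*w) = w*(w - 3)*(w + 2)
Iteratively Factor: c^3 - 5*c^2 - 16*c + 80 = (c + 4)*(c^2 - 9*c + 20) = (c - 4)*(c + 4)*(c - 5)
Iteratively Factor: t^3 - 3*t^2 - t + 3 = (t - 3)*(t^2 - 1) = (t - 3)*(t - 1)*(t + 1)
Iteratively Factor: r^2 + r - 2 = (r - 1)*(r + 2)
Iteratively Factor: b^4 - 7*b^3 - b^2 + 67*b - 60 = (b - 4)*(b^3 - 3*b^2 - 13*b + 15) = (b - 4)*(b - 1)*(b^2 - 2*b - 15) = (b - 5)*(b - 4)*(b - 1)*(b + 3)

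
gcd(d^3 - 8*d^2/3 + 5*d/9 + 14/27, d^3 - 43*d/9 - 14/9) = d^2 - 2*d - 7/9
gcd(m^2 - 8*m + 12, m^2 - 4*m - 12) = m - 6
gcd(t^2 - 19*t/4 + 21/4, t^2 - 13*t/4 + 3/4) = t - 3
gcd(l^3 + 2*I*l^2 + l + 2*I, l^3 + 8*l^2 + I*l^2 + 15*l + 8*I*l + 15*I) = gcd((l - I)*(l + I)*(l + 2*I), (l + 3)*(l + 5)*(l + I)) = l + I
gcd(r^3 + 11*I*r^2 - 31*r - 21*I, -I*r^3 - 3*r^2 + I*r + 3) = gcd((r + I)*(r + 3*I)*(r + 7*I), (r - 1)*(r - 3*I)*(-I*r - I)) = 1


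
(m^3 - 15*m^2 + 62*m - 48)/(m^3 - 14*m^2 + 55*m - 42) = (m - 8)/(m - 7)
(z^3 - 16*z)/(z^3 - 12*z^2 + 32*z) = (z + 4)/(z - 8)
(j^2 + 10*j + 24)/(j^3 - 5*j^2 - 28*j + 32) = (j + 6)/(j^2 - 9*j + 8)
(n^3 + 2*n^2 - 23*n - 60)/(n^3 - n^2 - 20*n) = (n + 3)/n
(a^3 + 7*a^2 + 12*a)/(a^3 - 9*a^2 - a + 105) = a*(a + 4)/(a^2 - 12*a + 35)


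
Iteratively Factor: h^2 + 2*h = (h)*(h + 2)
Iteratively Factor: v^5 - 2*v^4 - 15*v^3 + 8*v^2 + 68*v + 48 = (v - 3)*(v^4 + v^3 - 12*v^2 - 28*v - 16) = (v - 4)*(v - 3)*(v^3 + 5*v^2 + 8*v + 4) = (v - 4)*(v - 3)*(v + 2)*(v^2 + 3*v + 2) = (v - 4)*(v - 3)*(v + 2)^2*(v + 1)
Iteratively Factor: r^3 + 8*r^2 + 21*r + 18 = (r + 2)*(r^2 + 6*r + 9) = (r + 2)*(r + 3)*(r + 3)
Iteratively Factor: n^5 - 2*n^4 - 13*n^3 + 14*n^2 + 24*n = (n + 1)*(n^4 - 3*n^3 - 10*n^2 + 24*n) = n*(n + 1)*(n^3 - 3*n^2 - 10*n + 24) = n*(n - 2)*(n + 1)*(n^2 - n - 12) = n*(n - 2)*(n + 1)*(n + 3)*(n - 4)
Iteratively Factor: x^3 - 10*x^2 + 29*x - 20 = (x - 1)*(x^2 - 9*x + 20) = (x - 4)*(x - 1)*(x - 5)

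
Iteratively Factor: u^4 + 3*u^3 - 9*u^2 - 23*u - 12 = (u - 3)*(u^3 + 6*u^2 + 9*u + 4) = (u - 3)*(u + 4)*(u^2 + 2*u + 1) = (u - 3)*(u + 1)*(u + 4)*(u + 1)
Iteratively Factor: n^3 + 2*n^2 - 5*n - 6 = (n - 2)*(n^2 + 4*n + 3) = (n - 2)*(n + 1)*(n + 3)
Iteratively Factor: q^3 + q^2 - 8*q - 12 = (q + 2)*(q^2 - q - 6) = (q + 2)^2*(q - 3)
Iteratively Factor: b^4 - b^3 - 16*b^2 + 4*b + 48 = (b + 2)*(b^3 - 3*b^2 - 10*b + 24) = (b + 2)*(b + 3)*(b^2 - 6*b + 8) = (b - 4)*(b + 2)*(b + 3)*(b - 2)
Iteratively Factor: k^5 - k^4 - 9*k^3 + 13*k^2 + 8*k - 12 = (k + 1)*(k^4 - 2*k^3 - 7*k^2 + 20*k - 12) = (k - 2)*(k + 1)*(k^3 - 7*k + 6) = (k - 2)^2*(k + 1)*(k^2 + 2*k - 3) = (k - 2)^2*(k + 1)*(k + 3)*(k - 1)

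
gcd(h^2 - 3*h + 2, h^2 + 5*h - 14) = h - 2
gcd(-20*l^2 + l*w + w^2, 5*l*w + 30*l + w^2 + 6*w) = 5*l + w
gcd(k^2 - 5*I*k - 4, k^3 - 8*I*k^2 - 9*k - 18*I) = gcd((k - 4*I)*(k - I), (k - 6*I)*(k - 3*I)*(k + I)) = 1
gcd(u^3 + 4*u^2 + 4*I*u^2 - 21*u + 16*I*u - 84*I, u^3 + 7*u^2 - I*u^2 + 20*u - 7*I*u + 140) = u^2 + u*(7 + 4*I) + 28*I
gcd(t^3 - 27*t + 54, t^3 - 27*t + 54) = t^3 - 27*t + 54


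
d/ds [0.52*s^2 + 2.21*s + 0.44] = 1.04*s + 2.21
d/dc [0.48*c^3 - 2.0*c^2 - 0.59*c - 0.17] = 1.44*c^2 - 4.0*c - 0.59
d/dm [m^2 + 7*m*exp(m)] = 7*m*exp(m) + 2*m + 7*exp(m)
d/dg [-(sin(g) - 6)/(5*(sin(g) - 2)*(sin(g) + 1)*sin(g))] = (2*sin(g)^3 - 19*sin(g)^2 + 12*sin(g) + 12)*cos(g)/(5*(sin(g) - 2)^2*(sin(g) + 1)^2*sin(g)^2)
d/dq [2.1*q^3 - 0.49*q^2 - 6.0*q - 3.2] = 6.3*q^2 - 0.98*q - 6.0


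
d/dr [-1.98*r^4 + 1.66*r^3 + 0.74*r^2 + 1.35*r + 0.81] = -7.92*r^3 + 4.98*r^2 + 1.48*r + 1.35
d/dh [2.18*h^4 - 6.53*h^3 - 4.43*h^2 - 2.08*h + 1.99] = 8.72*h^3 - 19.59*h^2 - 8.86*h - 2.08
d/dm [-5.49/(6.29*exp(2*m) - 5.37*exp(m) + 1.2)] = (69.0642*exp(m) - 29.4813)*exp(m)/(6.29*exp(2*m) - 5.37*exp(m) + 1.2)^2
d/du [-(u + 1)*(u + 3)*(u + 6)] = -3*u^2 - 20*u - 27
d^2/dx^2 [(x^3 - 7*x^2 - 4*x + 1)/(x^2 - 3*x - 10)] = 6*(-2*x^3 - 39*x^2 + 57*x - 187)/(x^6 - 9*x^5 - 3*x^4 + 153*x^3 + 30*x^2 - 900*x - 1000)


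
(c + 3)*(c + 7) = c^2 + 10*c + 21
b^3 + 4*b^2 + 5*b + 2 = (b + 1)^2*(b + 2)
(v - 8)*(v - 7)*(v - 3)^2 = v^4 - 21*v^3 + 155*v^2 - 471*v + 504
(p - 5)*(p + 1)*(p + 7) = p^3 + 3*p^2 - 33*p - 35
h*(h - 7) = h^2 - 7*h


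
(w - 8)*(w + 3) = w^2 - 5*w - 24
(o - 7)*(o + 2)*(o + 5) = o^3 - 39*o - 70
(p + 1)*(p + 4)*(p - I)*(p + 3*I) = p^4 + 5*p^3 + 2*I*p^3 + 7*p^2 + 10*I*p^2 + 15*p + 8*I*p + 12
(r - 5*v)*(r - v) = r^2 - 6*r*v + 5*v^2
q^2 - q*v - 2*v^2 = (q - 2*v)*(q + v)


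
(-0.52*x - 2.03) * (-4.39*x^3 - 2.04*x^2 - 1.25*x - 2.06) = 2.2828*x^4 + 9.9725*x^3 + 4.7912*x^2 + 3.6087*x + 4.1818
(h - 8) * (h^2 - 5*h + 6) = h^3 - 13*h^2 + 46*h - 48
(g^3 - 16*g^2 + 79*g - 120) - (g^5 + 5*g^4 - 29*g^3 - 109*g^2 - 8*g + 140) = -g^5 - 5*g^4 + 30*g^3 + 93*g^2 + 87*g - 260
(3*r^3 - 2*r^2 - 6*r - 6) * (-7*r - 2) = -21*r^4 + 8*r^3 + 46*r^2 + 54*r + 12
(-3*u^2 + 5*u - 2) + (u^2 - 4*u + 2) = -2*u^2 + u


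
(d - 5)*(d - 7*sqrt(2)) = d^2 - 7*sqrt(2)*d - 5*d + 35*sqrt(2)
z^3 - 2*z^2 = z^2*(z - 2)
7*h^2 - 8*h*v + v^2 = (-7*h + v)*(-h + v)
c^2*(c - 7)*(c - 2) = c^4 - 9*c^3 + 14*c^2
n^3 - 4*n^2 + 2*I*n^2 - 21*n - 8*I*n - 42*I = (n - 7)*(n + 3)*(n + 2*I)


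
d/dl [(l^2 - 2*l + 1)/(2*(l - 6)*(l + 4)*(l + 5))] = (-l^4 + 4*l^3 - 31*l^2 - 246*l + 274)/(2*(l^6 + 6*l^5 - 59*l^4 - 444*l^3 + 436*l^2 + 8160*l + 14400))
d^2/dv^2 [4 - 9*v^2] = -18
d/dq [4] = 0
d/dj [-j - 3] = -1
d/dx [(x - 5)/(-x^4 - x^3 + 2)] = (-x^4 - x^3 + x^2*(x - 5)*(4*x + 3) + 2)/(x^4 + x^3 - 2)^2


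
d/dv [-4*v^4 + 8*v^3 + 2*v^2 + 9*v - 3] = -16*v^3 + 24*v^2 + 4*v + 9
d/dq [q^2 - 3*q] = 2*q - 3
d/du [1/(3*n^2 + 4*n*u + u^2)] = 2*(-2*n - u)/(3*n^2 + 4*n*u + u^2)^2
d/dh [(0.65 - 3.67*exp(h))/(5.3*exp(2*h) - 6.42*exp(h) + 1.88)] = (19.451*exp(2*h) - 6.89*exp(h) - 2.7266)*exp(h)/(28.09*exp(4*h) - 68.052*exp(3*h) + 61.1444*exp(2*h) - 24.1392*exp(h) + 3.5344)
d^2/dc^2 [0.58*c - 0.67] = 0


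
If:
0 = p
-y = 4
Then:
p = 0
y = -4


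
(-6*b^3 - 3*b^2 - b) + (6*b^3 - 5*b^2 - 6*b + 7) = -8*b^2 - 7*b + 7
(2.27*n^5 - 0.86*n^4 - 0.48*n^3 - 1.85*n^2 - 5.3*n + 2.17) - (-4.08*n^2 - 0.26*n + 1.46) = 2.27*n^5 - 0.86*n^4 - 0.48*n^3 + 2.23*n^2 - 5.04*n + 0.71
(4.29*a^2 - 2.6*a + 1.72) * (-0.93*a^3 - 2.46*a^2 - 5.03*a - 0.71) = -3.9897*a^5 - 8.1354*a^4 - 16.7823*a^3 + 5.8009*a^2 - 6.8056*a - 1.2212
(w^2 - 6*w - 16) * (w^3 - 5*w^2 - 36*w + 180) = w^5 - 11*w^4 - 22*w^3 + 476*w^2 - 504*w - 2880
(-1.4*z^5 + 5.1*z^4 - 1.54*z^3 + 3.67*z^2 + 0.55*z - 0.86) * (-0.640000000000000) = 0.896*z^5 - 3.264*z^4 + 0.9856*z^3 - 2.3488*z^2 - 0.352*z + 0.5504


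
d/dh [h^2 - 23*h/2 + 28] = 2*h - 23/2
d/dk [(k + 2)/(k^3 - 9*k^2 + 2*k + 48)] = (11 - 2*k)/(k^4 - 22*k^3 + 169*k^2 - 528*k + 576)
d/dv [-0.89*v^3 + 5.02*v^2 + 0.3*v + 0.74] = -2.67*v^2 + 10.04*v + 0.3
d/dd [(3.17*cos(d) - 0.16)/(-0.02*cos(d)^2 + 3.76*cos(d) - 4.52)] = (-0.0634*cos(d)^2 + 0.0063999999999993*cos(d) + 13.7268)*sin(d)/(0.0004*cos(d)^4 - 0.1504*cos(d)^3 + 14.3184*cos(d)^2 - 33.9904*cos(d) + 20.4304)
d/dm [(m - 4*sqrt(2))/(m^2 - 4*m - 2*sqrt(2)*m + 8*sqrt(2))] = (m^2 - 4*m - 2*sqrt(2)*m + 2*(m - 4*sqrt(2))*(-m + sqrt(2) + 2) + 8*sqrt(2))/(m^2 - 4*m - 2*sqrt(2)*m + 8*sqrt(2))^2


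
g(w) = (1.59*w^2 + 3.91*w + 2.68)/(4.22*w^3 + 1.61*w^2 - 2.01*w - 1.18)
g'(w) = (3.18*w + 3.91)/(4.22*w^3 + 1.61*w^2 - 2.01*w - 1.18) + (-12.66*w^2 - 3.22*w + 2.01)*(1.59*w^2 + 3.91*w + 2.68)/(4.22*w^3 + 1.61*w^2 - 2.01*w - 1.18)^2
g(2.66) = 0.29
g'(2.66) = -0.18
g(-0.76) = -1.09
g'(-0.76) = -8.01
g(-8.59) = -0.03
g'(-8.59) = -0.00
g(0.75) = -4164.40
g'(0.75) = -20063110.72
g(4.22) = 0.14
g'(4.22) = -0.05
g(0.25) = -2.48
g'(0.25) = -2.43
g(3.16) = 0.22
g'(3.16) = -0.11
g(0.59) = -5.90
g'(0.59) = -33.18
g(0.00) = -2.27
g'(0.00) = 0.56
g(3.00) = 0.24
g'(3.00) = -0.13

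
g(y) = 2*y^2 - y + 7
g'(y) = 4*y - 1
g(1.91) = 12.39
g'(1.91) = 6.64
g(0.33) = 6.89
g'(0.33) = 0.32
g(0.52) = 7.02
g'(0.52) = 1.08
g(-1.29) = 11.62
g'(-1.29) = -6.16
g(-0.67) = 8.57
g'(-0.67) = -3.68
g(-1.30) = 11.68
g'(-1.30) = -6.20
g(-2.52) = 22.22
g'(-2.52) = -11.08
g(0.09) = 6.93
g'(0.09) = -0.64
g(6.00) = 73.00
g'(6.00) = 23.00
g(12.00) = 283.00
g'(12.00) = 47.00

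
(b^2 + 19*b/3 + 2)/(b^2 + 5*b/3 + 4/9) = 3*(b + 6)/(3*b + 4)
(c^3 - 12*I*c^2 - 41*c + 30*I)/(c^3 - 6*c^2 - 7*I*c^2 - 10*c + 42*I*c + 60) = (c^2 - 7*I*c - 6)/(c^2 - 2*c*(3 + I) + 12*I)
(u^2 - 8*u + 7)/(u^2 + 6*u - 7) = (u - 7)/(u + 7)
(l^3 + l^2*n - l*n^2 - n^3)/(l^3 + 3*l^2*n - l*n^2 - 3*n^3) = (l + n)/(l + 3*n)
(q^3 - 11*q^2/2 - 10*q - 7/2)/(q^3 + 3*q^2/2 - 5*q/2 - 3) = (2*q^2 - 13*q - 7)/(2*q^2 + q - 6)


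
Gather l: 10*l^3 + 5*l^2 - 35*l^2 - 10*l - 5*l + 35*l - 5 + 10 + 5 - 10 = 10*l^3 - 30*l^2 + 20*l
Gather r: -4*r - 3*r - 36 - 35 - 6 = -7*r - 77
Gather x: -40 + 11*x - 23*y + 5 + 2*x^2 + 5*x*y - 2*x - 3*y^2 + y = 2*x^2 + x*(5*y + 9) - 3*y^2 - 22*y - 35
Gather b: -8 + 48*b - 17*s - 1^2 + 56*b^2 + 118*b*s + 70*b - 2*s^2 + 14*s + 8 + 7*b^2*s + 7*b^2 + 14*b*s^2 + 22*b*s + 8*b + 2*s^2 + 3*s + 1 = b^2*(7*s + 63) + b*(14*s^2 + 140*s + 126)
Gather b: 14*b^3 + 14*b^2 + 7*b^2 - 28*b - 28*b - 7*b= 14*b^3 + 21*b^2 - 63*b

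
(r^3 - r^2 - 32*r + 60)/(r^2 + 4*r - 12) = r - 5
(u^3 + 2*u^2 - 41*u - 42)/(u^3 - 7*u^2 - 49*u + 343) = (u^2 - 5*u - 6)/(u^2 - 14*u + 49)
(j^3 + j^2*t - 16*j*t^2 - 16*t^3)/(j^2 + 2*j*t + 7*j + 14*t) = (j^3 + j^2*t - 16*j*t^2 - 16*t^3)/(j^2 + 2*j*t + 7*j + 14*t)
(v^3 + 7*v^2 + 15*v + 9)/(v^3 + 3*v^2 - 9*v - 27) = (v + 1)/(v - 3)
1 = 1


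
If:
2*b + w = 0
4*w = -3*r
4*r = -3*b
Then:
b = 0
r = 0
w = 0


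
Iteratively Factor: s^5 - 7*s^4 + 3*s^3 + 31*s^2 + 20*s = (s)*(s^4 - 7*s^3 + 3*s^2 + 31*s + 20) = s*(s - 5)*(s^3 - 2*s^2 - 7*s - 4) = s*(s - 5)*(s + 1)*(s^2 - 3*s - 4) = s*(s - 5)*(s - 4)*(s + 1)*(s + 1)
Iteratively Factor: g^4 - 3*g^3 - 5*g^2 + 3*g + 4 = (g + 1)*(g^3 - 4*g^2 - g + 4) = (g - 1)*(g + 1)*(g^2 - 3*g - 4) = (g - 1)*(g + 1)^2*(g - 4)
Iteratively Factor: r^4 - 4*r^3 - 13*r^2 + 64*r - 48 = (r - 1)*(r^3 - 3*r^2 - 16*r + 48) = (r - 3)*(r - 1)*(r^2 - 16) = (r - 4)*(r - 3)*(r - 1)*(r + 4)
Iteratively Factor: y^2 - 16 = (y - 4)*(y + 4)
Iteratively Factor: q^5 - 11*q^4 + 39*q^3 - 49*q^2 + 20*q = (q - 1)*(q^4 - 10*q^3 + 29*q^2 - 20*q) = (q - 5)*(q - 1)*(q^3 - 5*q^2 + 4*q) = (q - 5)*(q - 1)^2*(q^2 - 4*q) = (q - 5)*(q - 4)*(q - 1)^2*(q)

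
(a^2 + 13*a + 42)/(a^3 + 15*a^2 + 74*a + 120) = (a + 7)/(a^2 + 9*a + 20)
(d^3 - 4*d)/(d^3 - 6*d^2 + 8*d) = (d + 2)/(d - 4)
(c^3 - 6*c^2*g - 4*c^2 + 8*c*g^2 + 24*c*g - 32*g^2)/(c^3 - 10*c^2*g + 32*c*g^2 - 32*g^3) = (c - 4)/(c - 4*g)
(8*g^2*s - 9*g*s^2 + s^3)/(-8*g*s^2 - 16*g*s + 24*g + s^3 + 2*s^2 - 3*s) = s*(-g + s)/(s^2 + 2*s - 3)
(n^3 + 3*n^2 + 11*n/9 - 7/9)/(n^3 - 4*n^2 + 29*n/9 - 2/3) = (3*n^2 + 10*n + 7)/(3*n^2 - 11*n + 6)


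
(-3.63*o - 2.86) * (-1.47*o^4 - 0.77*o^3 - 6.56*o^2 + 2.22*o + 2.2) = 5.3361*o^5 + 6.9993*o^4 + 26.015*o^3 + 10.703*o^2 - 14.3352*o - 6.292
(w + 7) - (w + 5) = 2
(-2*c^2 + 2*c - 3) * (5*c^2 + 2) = -10*c^4 + 10*c^3 - 19*c^2 + 4*c - 6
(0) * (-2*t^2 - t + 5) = 0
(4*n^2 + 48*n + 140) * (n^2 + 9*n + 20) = 4*n^4 + 84*n^3 + 652*n^2 + 2220*n + 2800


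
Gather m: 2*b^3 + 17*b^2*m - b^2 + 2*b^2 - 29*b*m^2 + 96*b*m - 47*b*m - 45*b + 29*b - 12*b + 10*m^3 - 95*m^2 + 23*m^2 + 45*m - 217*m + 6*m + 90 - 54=2*b^3 + b^2 - 28*b + 10*m^3 + m^2*(-29*b - 72) + m*(17*b^2 + 49*b - 166) + 36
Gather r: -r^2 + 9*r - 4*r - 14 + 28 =-r^2 + 5*r + 14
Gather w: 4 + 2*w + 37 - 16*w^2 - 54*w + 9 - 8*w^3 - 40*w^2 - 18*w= -8*w^3 - 56*w^2 - 70*w + 50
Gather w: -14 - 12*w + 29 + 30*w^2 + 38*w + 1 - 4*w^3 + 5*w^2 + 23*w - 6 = -4*w^3 + 35*w^2 + 49*w + 10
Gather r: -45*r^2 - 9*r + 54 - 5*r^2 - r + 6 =-50*r^2 - 10*r + 60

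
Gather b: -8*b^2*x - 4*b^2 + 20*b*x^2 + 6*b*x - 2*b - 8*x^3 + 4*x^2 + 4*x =b^2*(-8*x - 4) + b*(20*x^2 + 6*x - 2) - 8*x^3 + 4*x^2 + 4*x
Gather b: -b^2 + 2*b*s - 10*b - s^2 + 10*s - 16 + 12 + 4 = -b^2 + b*(2*s - 10) - s^2 + 10*s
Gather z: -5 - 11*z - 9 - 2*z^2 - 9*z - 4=-2*z^2 - 20*z - 18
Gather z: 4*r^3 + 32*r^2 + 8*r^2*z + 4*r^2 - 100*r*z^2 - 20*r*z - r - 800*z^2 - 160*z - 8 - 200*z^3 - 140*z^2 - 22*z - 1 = 4*r^3 + 36*r^2 - r - 200*z^3 + z^2*(-100*r - 940) + z*(8*r^2 - 20*r - 182) - 9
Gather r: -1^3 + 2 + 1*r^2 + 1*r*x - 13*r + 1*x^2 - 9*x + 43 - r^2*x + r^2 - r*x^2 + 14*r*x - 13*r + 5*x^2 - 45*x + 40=r^2*(2 - x) + r*(-x^2 + 15*x - 26) + 6*x^2 - 54*x + 84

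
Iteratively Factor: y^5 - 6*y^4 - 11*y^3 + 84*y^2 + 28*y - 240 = (y + 3)*(y^4 - 9*y^3 + 16*y^2 + 36*y - 80) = (y - 5)*(y + 3)*(y^3 - 4*y^2 - 4*y + 16) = (y - 5)*(y + 2)*(y + 3)*(y^2 - 6*y + 8) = (y - 5)*(y - 2)*(y + 2)*(y + 3)*(y - 4)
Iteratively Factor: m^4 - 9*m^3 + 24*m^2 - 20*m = (m - 2)*(m^3 - 7*m^2 + 10*m) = m*(m - 2)*(m^2 - 7*m + 10) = m*(m - 5)*(m - 2)*(m - 2)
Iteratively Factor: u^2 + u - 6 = (u - 2)*(u + 3)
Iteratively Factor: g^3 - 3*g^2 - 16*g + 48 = (g - 3)*(g^2 - 16) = (g - 3)*(g + 4)*(g - 4)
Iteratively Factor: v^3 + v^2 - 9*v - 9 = (v + 1)*(v^2 - 9) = (v - 3)*(v + 1)*(v + 3)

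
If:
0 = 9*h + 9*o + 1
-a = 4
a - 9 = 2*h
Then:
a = -4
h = -13/2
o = 115/18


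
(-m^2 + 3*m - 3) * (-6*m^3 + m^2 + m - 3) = 6*m^5 - 19*m^4 + 20*m^3 + 3*m^2 - 12*m + 9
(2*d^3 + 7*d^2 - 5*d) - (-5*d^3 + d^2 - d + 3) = 7*d^3 + 6*d^2 - 4*d - 3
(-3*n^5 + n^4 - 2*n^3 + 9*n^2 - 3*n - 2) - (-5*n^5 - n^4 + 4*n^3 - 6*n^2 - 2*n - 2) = 2*n^5 + 2*n^4 - 6*n^3 + 15*n^2 - n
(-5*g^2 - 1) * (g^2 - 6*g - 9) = -5*g^4 + 30*g^3 + 44*g^2 + 6*g + 9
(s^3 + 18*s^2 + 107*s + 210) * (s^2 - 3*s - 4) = s^5 + 15*s^4 + 49*s^3 - 183*s^2 - 1058*s - 840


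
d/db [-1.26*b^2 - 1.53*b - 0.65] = -2.52*b - 1.53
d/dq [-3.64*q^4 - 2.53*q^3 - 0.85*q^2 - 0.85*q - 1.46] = -14.56*q^3 - 7.59*q^2 - 1.7*q - 0.85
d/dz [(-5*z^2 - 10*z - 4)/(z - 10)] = (-5*z^2 + 100*z + 104)/(z^2 - 20*z + 100)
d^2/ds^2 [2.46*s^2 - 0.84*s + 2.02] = 4.92000000000000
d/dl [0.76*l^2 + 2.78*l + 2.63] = 1.52*l + 2.78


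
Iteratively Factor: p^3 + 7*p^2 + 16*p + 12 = (p + 3)*(p^2 + 4*p + 4) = (p + 2)*(p + 3)*(p + 2)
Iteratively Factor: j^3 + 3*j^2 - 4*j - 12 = (j + 3)*(j^2 - 4) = (j + 2)*(j + 3)*(j - 2)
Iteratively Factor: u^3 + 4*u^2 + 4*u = (u + 2)*(u^2 + 2*u) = (u + 2)^2*(u)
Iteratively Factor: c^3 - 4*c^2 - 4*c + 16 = (c - 4)*(c^2 - 4) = (c - 4)*(c + 2)*(c - 2)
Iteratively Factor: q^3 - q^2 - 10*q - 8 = (q + 1)*(q^2 - 2*q - 8) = (q + 1)*(q + 2)*(q - 4)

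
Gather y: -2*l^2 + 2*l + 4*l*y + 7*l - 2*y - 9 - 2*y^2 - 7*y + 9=-2*l^2 + 9*l - 2*y^2 + y*(4*l - 9)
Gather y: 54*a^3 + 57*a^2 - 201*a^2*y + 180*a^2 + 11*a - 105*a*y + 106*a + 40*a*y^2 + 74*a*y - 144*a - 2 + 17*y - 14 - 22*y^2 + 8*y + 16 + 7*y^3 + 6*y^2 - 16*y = 54*a^3 + 237*a^2 - 27*a + 7*y^3 + y^2*(40*a - 16) + y*(-201*a^2 - 31*a + 9)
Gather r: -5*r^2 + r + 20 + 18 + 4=-5*r^2 + r + 42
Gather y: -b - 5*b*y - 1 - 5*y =-b + y*(-5*b - 5) - 1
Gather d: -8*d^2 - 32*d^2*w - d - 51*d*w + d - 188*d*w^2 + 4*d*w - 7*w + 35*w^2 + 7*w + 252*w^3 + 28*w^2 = d^2*(-32*w - 8) + d*(-188*w^2 - 47*w) + 252*w^3 + 63*w^2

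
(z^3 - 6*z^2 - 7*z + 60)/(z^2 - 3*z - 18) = (z^2 - 9*z + 20)/(z - 6)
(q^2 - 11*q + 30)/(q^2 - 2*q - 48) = (-q^2 + 11*q - 30)/(-q^2 + 2*q + 48)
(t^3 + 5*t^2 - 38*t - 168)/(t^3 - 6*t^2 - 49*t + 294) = (t + 4)/(t - 7)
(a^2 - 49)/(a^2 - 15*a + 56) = (a + 7)/(a - 8)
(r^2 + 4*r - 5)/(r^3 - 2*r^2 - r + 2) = (r + 5)/(r^2 - r - 2)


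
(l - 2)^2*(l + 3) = l^3 - l^2 - 8*l + 12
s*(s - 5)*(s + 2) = s^3 - 3*s^2 - 10*s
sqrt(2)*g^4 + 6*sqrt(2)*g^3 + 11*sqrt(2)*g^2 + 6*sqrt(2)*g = g*(g + 2)*(g + 3)*(sqrt(2)*g + sqrt(2))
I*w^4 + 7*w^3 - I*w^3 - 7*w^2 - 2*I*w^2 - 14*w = w*(w - 2)*(w - 7*I)*(I*w + I)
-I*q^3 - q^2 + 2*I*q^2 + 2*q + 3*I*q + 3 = (q - 3)*(q - I)*(-I*q - I)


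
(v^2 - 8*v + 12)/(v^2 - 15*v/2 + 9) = 2*(v - 2)/(2*v - 3)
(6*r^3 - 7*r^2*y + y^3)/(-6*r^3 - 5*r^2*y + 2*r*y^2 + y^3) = (-r + y)/(r + y)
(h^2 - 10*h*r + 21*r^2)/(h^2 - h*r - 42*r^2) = (h - 3*r)/(h + 6*r)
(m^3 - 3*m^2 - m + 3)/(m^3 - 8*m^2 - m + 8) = (m - 3)/(m - 8)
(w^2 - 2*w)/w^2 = (w - 2)/w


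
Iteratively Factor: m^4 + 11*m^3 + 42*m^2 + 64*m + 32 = (m + 4)*(m^3 + 7*m^2 + 14*m + 8) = (m + 2)*(m + 4)*(m^2 + 5*m + 4) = (m + 2)*(m + 4)^2*(m + 1)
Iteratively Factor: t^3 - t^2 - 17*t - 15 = (t + 1)*(t^2 - 2*t - 15) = (t - 5)*(t + 1)*(t + 3)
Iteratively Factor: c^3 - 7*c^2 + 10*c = (c)*(c^2 - 7*c + 10) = c*(c - 5)*(c - 2)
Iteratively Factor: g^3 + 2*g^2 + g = (g + 1)*(g^2 + g) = g*(g + 1)*(g + 1)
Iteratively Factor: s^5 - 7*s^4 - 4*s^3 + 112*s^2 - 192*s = (s - 4)*(s^4 - 3*s^3 - 16*s^2 + 48*s) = (s - 4)*(s + 4)*(s^3 - 7*s^2 + 12*s) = (s - 4)*(s - 3)*(s + 4)*(s^2 - 4*s) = s*(s - 4)*(s - 3)*(s + 4)*(s - 4)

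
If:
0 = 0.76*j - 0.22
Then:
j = 0.29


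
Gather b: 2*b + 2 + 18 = 2*b + 20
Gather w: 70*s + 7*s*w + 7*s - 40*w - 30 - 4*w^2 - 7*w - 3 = 77*s - 4*w^2 + w*(7*s - 47) - 33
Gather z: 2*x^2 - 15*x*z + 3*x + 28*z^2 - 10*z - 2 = 2*x^2 + 3*x + 28*z^2 + z*(-15*x - 10) - 2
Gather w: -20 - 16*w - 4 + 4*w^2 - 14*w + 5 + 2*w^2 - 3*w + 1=6*w^2 - 33*w - 18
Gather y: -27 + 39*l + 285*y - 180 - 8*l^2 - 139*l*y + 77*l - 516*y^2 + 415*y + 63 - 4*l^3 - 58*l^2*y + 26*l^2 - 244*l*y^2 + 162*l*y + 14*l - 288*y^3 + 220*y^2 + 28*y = -4*l^3 + 18*l^2 + 130*l - 288*y^3 + y^2*(-244*l - 296) + y*(-58*l^2 + 23*l + 728) - 144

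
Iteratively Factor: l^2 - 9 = (l - 3)*(l + 3)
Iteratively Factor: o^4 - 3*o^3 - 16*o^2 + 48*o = (o)*(o^3 - 3*o^2 - 16*o + 48) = o*(o - 4)*(o^2 + o - 12) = o*(o - 4)*(o + 4)*(o - 3)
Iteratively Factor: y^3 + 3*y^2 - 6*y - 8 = (y + 4)*(y^2 - y - 2) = (y + 1)*(y + 4)*(y - 2)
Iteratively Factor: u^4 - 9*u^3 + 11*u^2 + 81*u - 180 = (u - 5)*(u^3 - 4*u^2 - 9*u + 36) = (u - 5)*(u - 4)*(u^2 - 9) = (u - 5)*(u - 4)*(u + 3)*(u - 3)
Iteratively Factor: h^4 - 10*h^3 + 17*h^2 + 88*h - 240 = (h - 4)*(h^3 - 6*h^2 - 7*h + 60) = (h - 5)*(h - 4)*(h^2 - h - 12) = (h - 5)*(h - 4)^2*(h + 3)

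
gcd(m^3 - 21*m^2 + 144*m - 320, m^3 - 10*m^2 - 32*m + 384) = m^2 - 16*m + 64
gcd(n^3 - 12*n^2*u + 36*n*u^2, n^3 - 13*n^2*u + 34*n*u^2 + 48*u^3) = -n + 6*u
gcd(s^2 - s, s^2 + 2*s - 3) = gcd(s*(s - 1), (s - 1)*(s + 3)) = s - 1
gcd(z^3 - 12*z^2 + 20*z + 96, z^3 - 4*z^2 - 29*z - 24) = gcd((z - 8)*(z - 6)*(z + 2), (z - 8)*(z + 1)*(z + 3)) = z - 8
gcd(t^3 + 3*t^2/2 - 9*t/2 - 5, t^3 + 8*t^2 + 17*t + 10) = t + 1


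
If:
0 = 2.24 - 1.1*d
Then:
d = 2.04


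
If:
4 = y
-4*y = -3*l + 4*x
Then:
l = 4*x/3 + 16/3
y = 4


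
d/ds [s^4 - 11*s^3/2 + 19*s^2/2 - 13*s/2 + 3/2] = 4*s^3 - 33*s^2/2 + 19*s - 13/2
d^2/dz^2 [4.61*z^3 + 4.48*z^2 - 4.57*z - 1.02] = 27.66*z + 8.96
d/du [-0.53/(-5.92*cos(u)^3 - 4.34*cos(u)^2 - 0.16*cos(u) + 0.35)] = (9.4128*cos(u)^2 + 4.6004*cos(u) + 0.0848)*sin(u)/(5.92*cos(u)^3 + 4.34*cos(u)^2 + 0.16*cos(u) - 0.35)^2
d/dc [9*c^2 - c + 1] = 18*c - 1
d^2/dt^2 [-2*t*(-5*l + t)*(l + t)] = 16*l - 12*t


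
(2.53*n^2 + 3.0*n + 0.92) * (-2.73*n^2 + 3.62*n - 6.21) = -6.9069*n^4 + 0.9686*n^3 - 7.3629*n^2 - 15.2996*n - 5.7132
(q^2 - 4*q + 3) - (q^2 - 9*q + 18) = 5*q - 15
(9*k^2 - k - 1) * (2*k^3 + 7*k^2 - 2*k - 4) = 18*k^5 + 61*k^4 - 27*k^3 - 41*k^2 + 6*k + 4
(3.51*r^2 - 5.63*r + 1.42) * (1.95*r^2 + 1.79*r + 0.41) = 6.8445*r^4 - 4.6956*r^3 - 5.8696*r^2 + 0.2335*r + 0.5822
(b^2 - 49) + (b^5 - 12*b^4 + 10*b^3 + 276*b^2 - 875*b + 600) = b^5 - 12*b^4 + 10*b^3 + 277*b^2 - 875*b + 551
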